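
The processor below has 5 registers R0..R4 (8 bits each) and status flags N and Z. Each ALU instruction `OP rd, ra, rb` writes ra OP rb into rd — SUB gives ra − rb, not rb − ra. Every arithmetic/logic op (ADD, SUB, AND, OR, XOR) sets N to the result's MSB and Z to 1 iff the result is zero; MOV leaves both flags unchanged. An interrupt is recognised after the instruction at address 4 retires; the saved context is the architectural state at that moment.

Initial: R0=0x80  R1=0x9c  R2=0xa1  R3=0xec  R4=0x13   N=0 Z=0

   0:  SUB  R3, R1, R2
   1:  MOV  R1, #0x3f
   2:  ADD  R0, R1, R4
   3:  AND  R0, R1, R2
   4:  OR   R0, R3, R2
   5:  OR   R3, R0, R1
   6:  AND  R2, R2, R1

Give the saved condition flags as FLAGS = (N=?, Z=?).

after  0: R0=0x80 R1=0x9c R2=0xa1 R3=0xfb R4=0x13  N=1 Z=0
after  1: R0=0x80 R1=0x3f R2=0xa1 R3=0xfb R4=0x13  N=1 Z=0
after  2: R0=0x52 R1=0x3f R2=0xa1 R3=0xfb R4=0x13  N=0 Z=0
after  3: R0=0x21 R1=0x3f R2=0xa1 R3=0xfb R4=0x13  N=0 Z=0
after  4: R0=0xfb R1=0x3f R2=0xa1 R3=0xfb R4=0x13  N=1 Z=0
-- IRQ taken; context saved, return-PC = 5 --

FLAGS = (N=1, Z=0)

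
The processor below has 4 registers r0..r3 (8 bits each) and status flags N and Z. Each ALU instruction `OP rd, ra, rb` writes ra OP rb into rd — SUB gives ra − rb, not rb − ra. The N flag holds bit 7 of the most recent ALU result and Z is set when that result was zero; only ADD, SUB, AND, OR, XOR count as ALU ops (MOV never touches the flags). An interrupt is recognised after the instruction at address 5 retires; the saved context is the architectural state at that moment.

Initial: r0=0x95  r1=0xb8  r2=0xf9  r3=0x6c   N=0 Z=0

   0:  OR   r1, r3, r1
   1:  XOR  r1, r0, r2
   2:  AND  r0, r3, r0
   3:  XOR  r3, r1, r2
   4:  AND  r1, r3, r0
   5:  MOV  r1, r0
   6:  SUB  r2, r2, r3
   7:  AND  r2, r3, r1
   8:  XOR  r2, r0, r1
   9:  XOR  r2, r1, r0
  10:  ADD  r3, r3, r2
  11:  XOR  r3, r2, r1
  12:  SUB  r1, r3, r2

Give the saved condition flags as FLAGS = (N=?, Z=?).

FLAGS = (N=0, Z=0)

after  0: r0=0x95 r1=0xfc r2=0xf9 r3=0x6c  N=1 Z=0
after  1: r0=0x95 r1=0x6c r2=0xf9 r3=0x6c  N=0 Z=0
after  2: r0=0x04 r1=0x6c r2=0xf9 r3=0x6c  N=0 Z=0
after  3: r0=0x04 r1=0x6c r2=0xf9 r3=0x95  N=1 Z=0
after  4: r0=0x04 r1=0x04 r2=0xf9 r3=0x95  N=0 Z=0
after  5: r0=0x04 r1=0x04 r2=0xf9 r3=0x95  N=0 Z=0
-- IRQ taken; context saved, return-PC = 6 --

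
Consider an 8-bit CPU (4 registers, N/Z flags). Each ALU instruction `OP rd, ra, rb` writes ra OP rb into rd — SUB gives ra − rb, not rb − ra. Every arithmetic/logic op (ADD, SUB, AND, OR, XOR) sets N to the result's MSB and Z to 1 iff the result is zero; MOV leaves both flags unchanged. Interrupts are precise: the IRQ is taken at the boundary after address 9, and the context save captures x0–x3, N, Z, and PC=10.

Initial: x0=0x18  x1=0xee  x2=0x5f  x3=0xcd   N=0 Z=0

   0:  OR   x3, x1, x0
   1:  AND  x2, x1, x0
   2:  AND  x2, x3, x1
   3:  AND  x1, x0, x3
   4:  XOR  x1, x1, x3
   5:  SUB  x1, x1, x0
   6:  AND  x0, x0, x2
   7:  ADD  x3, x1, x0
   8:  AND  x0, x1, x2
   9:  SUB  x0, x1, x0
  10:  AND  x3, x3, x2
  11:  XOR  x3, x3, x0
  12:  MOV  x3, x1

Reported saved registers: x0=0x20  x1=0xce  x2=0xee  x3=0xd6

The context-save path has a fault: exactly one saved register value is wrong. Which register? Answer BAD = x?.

after  0: x0=0x18 x1=0xee x2=0x5f x3=0xfe  N=1 Z=0
after  1: x0=0x18 x1=0xee x2=0x08 x3=0xfe  N=0 Z=0
after  2: x0=0x18 x1=0xee x2=0xee x3=0xfe  N=1 Z=0
after  3: x0=0x18 x1=0x18 x2=0xee x3=0xfe  N=0 Z=0
after  4: x0=0x18 x1=0xe6 x2=0xee x3=0xfe  N=1 Z=0
after  5: x0=0x18 x1=0xce x2=0xee x3=0xfe  N=1 Z=0
after  6: x0=0x08 x1=0xce x2=0xee x3=0xfe  N=0 Z=0
after  7: x0=0x08 x1=0xce x2=0xee x3=0xd6  N=1 Z=0
after  8: x0=0xce x1=0xce x2=0xee x3=0xd6  N=1 Z=0
after  9: x0=0x00 x1=0xce x2=0xee x3=0xd6  N=0 Z=1
-- IRQ taken; context saved, return-PC = 10 --
mismatch: x0: reported 0x20 vs actual 0x00

BAD = x0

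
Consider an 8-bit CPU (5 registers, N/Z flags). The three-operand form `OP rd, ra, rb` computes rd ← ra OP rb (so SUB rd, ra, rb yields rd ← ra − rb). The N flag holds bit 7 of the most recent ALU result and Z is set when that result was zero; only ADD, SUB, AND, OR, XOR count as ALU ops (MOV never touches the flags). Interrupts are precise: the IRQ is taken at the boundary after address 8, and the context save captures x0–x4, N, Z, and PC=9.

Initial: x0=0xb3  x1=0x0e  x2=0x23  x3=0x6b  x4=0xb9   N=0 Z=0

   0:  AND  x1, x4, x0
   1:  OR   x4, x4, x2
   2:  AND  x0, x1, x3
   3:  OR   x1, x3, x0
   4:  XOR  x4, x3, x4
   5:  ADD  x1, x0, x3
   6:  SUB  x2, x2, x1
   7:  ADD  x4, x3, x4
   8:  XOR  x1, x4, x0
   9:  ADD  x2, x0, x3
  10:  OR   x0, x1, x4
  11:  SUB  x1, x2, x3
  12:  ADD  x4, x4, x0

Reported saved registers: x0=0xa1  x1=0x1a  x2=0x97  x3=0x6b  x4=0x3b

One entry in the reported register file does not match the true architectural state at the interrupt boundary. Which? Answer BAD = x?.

BAD = x0

after  0: x0=0xb3 x1=0xb1 x2=0x23 x3=0x6b x4=0xb9  N=1 Z=0
after  1: x0=0xb3 x1=0xb1 x2=0x23 x3=0x6b x4=0xbb  N=1 Z=0
after  2: x0=0x21 x1=0xb1 x2=0x23 x3=0x6b x4=0xbb  N=0 Z=0
after  3: x0=0x21 x1=0x6b x2=0x23 x3=0x6b x4=0xbb  N=0 Z=0
after  4: x0=0x21 x1=0x6b x2=0x23 x3=0x6b x4=0xd0  N=1 Z=0
after  5: x0=0x21 x1=0x8c x2=0x23 x3=0x6b x4=0xd0  N=1 Z=0
after  6: x0=0x21 x1=0x8c x2=0x97 x3=0x6b x4=0xd0  N=1 Z=0
after  7: x0=0x21 x1=0x8c x2=0x97 x3=0x6b x4=0x3b  N=0 Z=0
after  8: x0=0x21 x1=0x1a x2=0x97 x3=0x6b x4=0x3b  N=0 Z=0
-- IRQ taken; context saved, return-PC = 9 --
mismatch: x0: reported 0xa1 vs actual 0x21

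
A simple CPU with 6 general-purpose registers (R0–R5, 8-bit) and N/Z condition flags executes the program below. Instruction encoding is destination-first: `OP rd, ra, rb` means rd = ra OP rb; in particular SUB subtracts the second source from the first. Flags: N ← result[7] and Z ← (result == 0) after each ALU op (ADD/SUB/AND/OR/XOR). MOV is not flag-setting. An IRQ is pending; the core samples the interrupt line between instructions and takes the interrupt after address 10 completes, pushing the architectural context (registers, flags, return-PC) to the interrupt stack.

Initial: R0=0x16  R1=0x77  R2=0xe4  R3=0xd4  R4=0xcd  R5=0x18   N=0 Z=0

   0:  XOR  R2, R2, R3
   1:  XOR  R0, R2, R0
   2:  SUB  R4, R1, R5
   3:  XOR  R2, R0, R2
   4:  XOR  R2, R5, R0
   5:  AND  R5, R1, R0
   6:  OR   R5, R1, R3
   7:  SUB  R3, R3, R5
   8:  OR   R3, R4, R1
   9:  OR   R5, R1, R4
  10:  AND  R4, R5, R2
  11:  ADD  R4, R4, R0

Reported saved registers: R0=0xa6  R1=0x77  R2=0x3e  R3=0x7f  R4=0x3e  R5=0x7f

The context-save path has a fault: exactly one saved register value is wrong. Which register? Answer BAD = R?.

after  0: R0=0x16 R1=0x77 R2=0x30 R3=0xd4 R4=0xcd R5=0x18  N=0 Z=0
after  1: R0=0x26 R1=0x77 R2=0x30 R3=0xd4 R4=0xcd R5=0x18  N=0 Z=0
after  2: R0=0x26 R1=0x77 R2=0x30 R3=0xd4 R4=0x5f R5=0x18  N=0 Z=0
after  3: R0=0x26 R1=0x77 R2=0x16 R3=0xd4 R4=0x5f R5=0x18  N=0 Z=0
after  4: R0=0x26 R1=0x77 R2=0x3e R3=0xd4 R4=0x5f R5=0x18  N=0 Z=0
after  5: R0=0x26 R1=0x77 R2=0x3e R3=0xd4 R4=0x5f R5=0x26  N=0 Z=0
after  6: R0=0x26 R1=0x77 R2=0x3e R3=0xd4 R4=0x5f R5=0xf7  N=1 Z=0
after  7: R0=0x26 R1=0x77 R2=0x3e R3=0xdd R4=0x5f R5=0xf7  N=1 Z=0
after  8: R0=0x26 R1=0x77 R2=0x3e R3=0x7f R4=0x5f R5=0xf7  N=0 Z=0
after  9: R0=0x26 R1=0x77 R2=0x3e R3=0x7f R4=0x5f R5=0x7f  N=0 Z=0
after 10: R0=0x26 R1=0x77 R2=0x3e R3=0x7f R4=0x3e R5=0x7f  N=0 Z=0
-- IRQ taken; context saved, return-PC = 11 --
mismatch: R0: reported 0xa6 vs actual 0x26

BAD = R0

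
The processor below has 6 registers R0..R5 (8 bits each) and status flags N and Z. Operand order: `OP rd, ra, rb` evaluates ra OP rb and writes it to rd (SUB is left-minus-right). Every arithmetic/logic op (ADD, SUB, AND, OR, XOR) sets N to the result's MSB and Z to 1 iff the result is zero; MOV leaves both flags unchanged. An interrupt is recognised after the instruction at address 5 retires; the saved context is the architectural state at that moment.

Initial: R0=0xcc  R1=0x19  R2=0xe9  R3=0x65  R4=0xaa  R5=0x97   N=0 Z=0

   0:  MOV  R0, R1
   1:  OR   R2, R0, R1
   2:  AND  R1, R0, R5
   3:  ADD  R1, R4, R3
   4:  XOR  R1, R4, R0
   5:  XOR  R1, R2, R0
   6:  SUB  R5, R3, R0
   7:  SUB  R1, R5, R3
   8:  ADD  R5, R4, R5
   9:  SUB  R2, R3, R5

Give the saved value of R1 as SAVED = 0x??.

SAVED = 0x00

after  0: R0=0x19 R1=0x19 R2=0xe9 R3=0x65 R4=0xaa R5=0x97  N=0 Z=0
after  1: R0=0x19 R1=0x19 R2=0x19 R3=0x65 R4=0xaa R5=0x97  N=0 Z=0
after  2: R0=0x19 R1=0x11 R2=0x19 R3=0x65 R4=0xaa R5=0x97  N=0 Z=0
after  3: R0=0x19 R1=0x0f R2=0x19 R3=0x65 R4=0xaa R5=0x97  N=0 Z=0
after  4: R0=0x19 R1=0xb3 R2=0x19 R3=0x65 R4=0xaa R5=0x97  N=1 Z=0
after  5: R0=0x19 R1=0x00 R2=0x19 R3=0x65 R4=0xaa R5=0x97  N=0 Z=1
-- IRQ taken; context saved, return-PC = 6 --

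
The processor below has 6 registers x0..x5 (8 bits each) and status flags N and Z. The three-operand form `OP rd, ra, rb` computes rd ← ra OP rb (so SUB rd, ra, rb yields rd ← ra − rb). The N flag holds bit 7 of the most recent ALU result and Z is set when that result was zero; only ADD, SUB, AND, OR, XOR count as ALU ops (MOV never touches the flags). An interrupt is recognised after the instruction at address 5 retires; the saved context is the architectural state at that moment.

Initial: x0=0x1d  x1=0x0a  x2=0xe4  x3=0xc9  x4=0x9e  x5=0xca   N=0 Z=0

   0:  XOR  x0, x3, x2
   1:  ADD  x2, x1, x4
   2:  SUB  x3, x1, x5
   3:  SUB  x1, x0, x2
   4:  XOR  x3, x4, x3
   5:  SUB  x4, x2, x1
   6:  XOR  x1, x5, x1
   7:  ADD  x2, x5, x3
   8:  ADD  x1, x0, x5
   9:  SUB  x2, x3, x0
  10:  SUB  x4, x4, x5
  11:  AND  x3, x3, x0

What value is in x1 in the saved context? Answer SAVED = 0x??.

SAVED = 0x85

after  0: x0=0x2d x1=0x0a x2=0xe4 x3=0xc9 x4=0x9e x5=0xca  N=0 Z=0
after  1: x0=0x2d x1=0x0a x2=0xa8 x3=0xc9 x4=0x9e x5=0xca  N=1 Z=0
after  2: x0=0x2d x1=0x0a x2=0xa8 x3=0x40 x4=0x9e x5=0xca  N=0 Z=0
after  3: x0=0x2d x1=0x85 x2=0xa8 x3=0x40 x4=0x9e x5=0xca  N=1 Z=0
after  4: x0=0x2d x1=0x85 x2=0xa8 x3=0xde x4=0x9e x5=0xca  N=1 Z=0
after  5: x0=0x2d x1=0x85 x2=0xa8 x3=0xde x4=0x23 x5=0xca  N=0 Z=0
-- IRQ taken; context saved, return-PC = 6 --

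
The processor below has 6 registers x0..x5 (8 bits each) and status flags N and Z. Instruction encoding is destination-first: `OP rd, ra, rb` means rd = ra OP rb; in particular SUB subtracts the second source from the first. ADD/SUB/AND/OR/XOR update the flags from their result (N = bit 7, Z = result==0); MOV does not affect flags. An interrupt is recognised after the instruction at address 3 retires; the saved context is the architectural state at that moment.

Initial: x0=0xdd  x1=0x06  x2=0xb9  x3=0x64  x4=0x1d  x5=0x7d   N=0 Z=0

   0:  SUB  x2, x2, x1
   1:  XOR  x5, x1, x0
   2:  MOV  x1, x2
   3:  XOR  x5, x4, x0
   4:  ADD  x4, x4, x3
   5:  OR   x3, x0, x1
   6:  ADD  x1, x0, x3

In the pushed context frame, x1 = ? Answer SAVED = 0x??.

SAVED = 0xb3

after  0: x0=0xdd x1=0x06 x2=0xb3 x3=0x64 x4=0x1d x5=0x7d  N=1 Z=0
after  1: x0=0xdd x1=0x06 x2=0xb3 x3=0x64 x4=0x1d x5=0xdb  N=1 Z=0
after  2: x0=0xdd x1=0xb3 x2=0xb3 x3=0x64 x4=0x1d x5=0xdb  N=1 Z=0
after  3: x0=0xdd x1=0xb3 x2=0xb3 x3=0x64 x4=0x1d x5=0xc0  N=1 Z=0
-- IRQ taken; context saved, return-PC = 4 --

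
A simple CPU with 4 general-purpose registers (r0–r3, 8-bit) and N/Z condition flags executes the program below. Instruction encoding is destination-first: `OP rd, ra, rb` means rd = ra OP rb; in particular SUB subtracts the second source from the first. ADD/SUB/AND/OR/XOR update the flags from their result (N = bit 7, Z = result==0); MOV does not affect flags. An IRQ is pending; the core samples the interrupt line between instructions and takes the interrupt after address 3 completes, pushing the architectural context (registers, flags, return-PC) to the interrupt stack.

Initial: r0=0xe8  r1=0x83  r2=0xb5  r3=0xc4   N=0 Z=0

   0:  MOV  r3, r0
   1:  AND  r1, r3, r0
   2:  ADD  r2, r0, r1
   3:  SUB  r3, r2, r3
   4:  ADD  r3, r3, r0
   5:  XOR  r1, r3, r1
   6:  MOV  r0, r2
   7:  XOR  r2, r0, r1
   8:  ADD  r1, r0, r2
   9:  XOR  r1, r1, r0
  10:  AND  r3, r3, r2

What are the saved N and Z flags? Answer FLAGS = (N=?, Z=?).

FLAGS = (N=1, Z=0)

after  0: r0=0xe8 r1=0x83 r2=0xb5 r3=0xe8  N=0 Z=0
after  1: r0=0xe8 r1=0xe8 r2=0xb5 r3=0xe8  N=1 Z=0
after  2: r0=0xe8 r1=0xe8 r2=0xd0 r3=0xe8  N=1 Z=0
after  3: r0=0xe8 r1=0xe8 r2=0xd0 r3=0xe8  N=1 Z=0
-- IRQ taken; context saved, return-PC = 4 --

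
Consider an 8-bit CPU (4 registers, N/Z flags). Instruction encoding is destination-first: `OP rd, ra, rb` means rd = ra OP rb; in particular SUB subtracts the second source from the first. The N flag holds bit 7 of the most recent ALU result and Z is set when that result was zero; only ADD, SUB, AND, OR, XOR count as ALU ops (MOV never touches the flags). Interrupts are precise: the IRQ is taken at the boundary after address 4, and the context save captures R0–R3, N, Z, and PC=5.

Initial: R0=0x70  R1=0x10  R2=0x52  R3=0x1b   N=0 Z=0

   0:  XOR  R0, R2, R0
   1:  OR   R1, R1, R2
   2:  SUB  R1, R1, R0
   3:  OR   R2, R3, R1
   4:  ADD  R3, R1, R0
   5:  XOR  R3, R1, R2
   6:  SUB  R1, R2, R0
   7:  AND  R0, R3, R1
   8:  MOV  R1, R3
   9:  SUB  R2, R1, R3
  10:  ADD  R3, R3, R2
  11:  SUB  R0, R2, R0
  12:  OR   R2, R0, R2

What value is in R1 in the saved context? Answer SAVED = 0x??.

SAVED = 0x30

after  0: R0=0x22 R1=0x10 R2=0x52 R3=0x1b  N=0 Z=0
after  1: R0=0x22 R1=0x52 R2=0x52 R3=0x1b  N=0 Z=0
after  2: R0=0x22 R1=0x30 R2=0x52 R3=0x1b  N=0 Z=0
after  3: R0=0x22 R1=0x30 R2=0x3b R3=0x1b  N=0 Z=0
after  4: R0=0x22 R1=0x30 R2=0x3b R3=0x52  N=0 Z=0
-- IRQ taken; context saved, return-PC = 5 --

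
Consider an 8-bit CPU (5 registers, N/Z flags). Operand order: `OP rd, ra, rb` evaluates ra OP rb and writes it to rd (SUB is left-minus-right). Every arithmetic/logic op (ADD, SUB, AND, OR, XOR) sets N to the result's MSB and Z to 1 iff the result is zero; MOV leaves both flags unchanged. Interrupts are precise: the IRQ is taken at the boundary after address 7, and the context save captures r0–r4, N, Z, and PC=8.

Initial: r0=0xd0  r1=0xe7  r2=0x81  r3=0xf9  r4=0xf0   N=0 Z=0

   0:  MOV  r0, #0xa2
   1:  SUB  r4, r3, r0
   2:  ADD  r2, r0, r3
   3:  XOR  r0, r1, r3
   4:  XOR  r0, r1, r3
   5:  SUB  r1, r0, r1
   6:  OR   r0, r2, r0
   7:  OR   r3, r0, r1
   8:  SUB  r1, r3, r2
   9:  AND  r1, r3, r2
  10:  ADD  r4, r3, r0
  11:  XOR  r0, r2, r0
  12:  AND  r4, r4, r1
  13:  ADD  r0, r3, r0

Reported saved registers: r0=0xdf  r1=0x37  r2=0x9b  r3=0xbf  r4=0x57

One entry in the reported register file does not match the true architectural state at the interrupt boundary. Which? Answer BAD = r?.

BAD = r0

after  0: r0=0xa2 r1=0xe7 r2=0x81 r3=0xf9 r4=0xf0  N=0 Z=0
after  1: r0=0xa2 r1=0xe7 r2=0x81 r3=0xf9 r4=0x57  N=0 Z=0
after  2: r0=0xa2 r1=0xe7 r2=0x9b r3=0xf9 r4=0x57  N=1 Z=0
after  3: r0=0x1e r1=0xe7 r2=0x9b r3=0xf9 r4=0x57  N=0 Z=0
after  4: r0=0x1e r1=0xe7 r2=0x9b r3=0xf9 r4=0x57  N=0 Z=0
after  5: r0=0x1e r1=0x37 r2=0x9b r3=0xf9 r4=0x57  N=0 Z=0
after  6: r0=0x9f r1=0x37 r2=0x9b r3=0xf9 r4=0x57  N=1 Z=0
after  7: r0=0x9f r1=0x37 r2=0x9b r3=0xbf r4=0x57  N=1 Z=0
-- IRQ taken; context saved, return-PC = 8 --
mismatch: r0: reported 0xdf vs actual 0x9f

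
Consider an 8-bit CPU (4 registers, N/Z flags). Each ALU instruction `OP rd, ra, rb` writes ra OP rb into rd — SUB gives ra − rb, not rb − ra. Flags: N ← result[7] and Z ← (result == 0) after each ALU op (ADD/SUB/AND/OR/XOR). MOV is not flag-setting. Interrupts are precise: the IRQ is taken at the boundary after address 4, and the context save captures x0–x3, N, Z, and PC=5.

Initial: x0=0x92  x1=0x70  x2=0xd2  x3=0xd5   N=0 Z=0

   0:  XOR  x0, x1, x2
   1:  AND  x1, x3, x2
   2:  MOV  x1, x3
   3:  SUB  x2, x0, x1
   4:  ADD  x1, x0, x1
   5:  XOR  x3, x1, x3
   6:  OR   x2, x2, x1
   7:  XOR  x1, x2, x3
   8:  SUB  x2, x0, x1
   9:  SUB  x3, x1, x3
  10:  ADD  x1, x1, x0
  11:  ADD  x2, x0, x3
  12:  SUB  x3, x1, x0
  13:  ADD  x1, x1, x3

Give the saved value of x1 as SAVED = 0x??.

after  0: x0=0xa2 x1=0x70 x2=0xd2 x3=0xd5  N=1 Z=0
after  1: x0=0xa2 x1=0xd0 x2=0xd2 x3=0xd5  N=1 Z=0
after  2: x0=0xa2 x1=0xd5 x2=0xd2 x3=0xd5  N=1 Z=0
after  3: x0=0xa2 x1=0xd5 x2=0xcd x3=0xd5  N=1 Z=0
after  4: x0=0xa2 x1=0x77 x2=0xcd x3=0xd5  N=0 Z=0
-- IRQ taken; context saved, return-PC = 5 --

SAVED = 0x77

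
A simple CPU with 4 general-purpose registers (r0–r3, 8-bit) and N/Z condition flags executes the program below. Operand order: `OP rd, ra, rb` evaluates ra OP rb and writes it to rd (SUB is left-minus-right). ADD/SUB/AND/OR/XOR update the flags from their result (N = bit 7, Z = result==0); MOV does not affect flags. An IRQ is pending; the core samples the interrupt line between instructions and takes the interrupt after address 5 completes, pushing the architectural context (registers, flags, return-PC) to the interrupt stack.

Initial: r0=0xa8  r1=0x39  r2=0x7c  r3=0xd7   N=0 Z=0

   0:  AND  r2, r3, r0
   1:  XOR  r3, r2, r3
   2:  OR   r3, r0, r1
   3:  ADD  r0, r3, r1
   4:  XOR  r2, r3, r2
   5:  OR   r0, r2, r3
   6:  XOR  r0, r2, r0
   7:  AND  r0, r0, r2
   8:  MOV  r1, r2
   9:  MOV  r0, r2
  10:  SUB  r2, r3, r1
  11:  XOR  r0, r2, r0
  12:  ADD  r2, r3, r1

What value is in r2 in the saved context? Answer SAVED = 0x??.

SAVED = 0x39

after  0: r0=0xa8 r1=0x39 r2=0x80 r3=0xd7  N=1 Z=0
after  1: r0=0xa8 r1=0x39 r2=0x80 r3=0x57  N=0 Z=0
after  2: r0=0xa8 r1=0x39 r2=0x80 r3=0xb9  N=1 Z=0
after  3: r0=0xf2 r1=0x39 r2=0x80 r3=0xb9  N=1 Z=0
after  4: r0=0xf2 r1=0x39 r2=0x39 r3=0xb9  N=0 Z=0
after  5: r0=0xb9 r1=0x39 r2=0x39 r3=0xb9  N=1 Z=0
-- IRQ taken; context saved, return-PC = 6 --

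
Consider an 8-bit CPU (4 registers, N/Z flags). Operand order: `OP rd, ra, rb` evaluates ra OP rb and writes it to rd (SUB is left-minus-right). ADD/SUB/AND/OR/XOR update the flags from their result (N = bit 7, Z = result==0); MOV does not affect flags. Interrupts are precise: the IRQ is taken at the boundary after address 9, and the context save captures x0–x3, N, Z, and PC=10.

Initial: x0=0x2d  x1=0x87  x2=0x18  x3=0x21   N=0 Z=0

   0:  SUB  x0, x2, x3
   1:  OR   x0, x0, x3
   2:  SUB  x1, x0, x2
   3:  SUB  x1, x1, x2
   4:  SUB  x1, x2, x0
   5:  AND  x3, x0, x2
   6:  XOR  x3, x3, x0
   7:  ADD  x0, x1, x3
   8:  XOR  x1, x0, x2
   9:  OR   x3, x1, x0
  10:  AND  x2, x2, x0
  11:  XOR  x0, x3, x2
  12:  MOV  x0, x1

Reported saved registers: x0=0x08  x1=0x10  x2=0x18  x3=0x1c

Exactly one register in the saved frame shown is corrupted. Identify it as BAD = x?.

after  0: x0=0xf7 x1=0x87 x2=0x18 x3=0x21  N=1 Z=0
after  1: x0=0xf7 x1=0x87 x2=0x18 x3=0x21  N=1 Z=0
after  2: x0=0xf7 x1=0xdf x2=0x18 x3=0x21  N=1 Z=0
after  3: x0=0xf7 x1=0xc7 x2=0x18 x3=0x21  N=1 Z=0
after  4: x0=0xf7 x1=0x21 x2=0x18 x3=0x21  N=0 Z=0
after  5: x0=0xf7 x1=0x21 x2=0x18 x3=0x10  N=0 Z=0
after  6: x0=0xf7 x1=0x21 x2=0x18 x3=0xe7  N=1 Z=0
after  7: x0=0x08 x1=0x21 x2=0x18 x3=0xe7  N=0 Z=0
after  8: x0=0x08 x1=0x10 x2=0x18 x3=0xe7  N=0 Z=0
after  9: x0=0x08 x1=0x10 x2=0x18 x3=0x18  N=0 Z=0
-- IRQ taken; context saved, return-PC = 10 --
mismatch: x3: reported 0x1c vs actual 0x18

BAD = x3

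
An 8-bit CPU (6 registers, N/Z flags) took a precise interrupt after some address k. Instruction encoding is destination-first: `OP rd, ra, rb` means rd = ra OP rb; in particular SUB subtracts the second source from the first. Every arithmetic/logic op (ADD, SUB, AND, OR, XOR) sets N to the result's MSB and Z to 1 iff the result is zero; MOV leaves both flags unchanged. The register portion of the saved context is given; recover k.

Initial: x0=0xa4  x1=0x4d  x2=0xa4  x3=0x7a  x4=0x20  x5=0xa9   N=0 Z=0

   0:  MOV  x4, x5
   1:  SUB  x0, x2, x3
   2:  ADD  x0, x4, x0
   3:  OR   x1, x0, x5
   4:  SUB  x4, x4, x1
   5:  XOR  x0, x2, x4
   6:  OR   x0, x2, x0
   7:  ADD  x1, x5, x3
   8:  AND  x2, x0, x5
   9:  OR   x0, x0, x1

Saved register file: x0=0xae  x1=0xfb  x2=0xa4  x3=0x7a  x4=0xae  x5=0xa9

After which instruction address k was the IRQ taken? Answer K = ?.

after  0: x0=0xa4 x1=0x4d x2=0xa4 x3=0x7a x4=0xa9 x5=0xa9  N=0 Z=0
after  1: x0=0x2a x1=0x4d x2=0xa4 x3=0x7a x4=0xa9 x5=0xa9  N=0 Z=0
after  2: x0=0xd3 x1=0x4d x2=0xa4 x3=0x7a x4=0xa9 x5=0xa9  N=1 Z=0
after  3: x0=0xd3 x1=0xfb x2=0xa4 x3=0x7a x4=0xa9 x5=0xa9  N=1 Z=0
after  4: x0=0xd3 x1=0xfb x2=0xa4 x3=0x7a x4=0xae x5=0xa9  N=1 Z=0
after  5: x0=0x0a x1=0xfb x2=0xa4 x3=0x7a x4=0xae x5=0xa9  N=0 Z=0
after  6: x0=0xae x1=0xfb x2=0xa4 x3=0x7a x4=0xae x5=0xa9  N=1 Z=0
-- IRQ taken; context saved, return-PC = 7 --

K = 6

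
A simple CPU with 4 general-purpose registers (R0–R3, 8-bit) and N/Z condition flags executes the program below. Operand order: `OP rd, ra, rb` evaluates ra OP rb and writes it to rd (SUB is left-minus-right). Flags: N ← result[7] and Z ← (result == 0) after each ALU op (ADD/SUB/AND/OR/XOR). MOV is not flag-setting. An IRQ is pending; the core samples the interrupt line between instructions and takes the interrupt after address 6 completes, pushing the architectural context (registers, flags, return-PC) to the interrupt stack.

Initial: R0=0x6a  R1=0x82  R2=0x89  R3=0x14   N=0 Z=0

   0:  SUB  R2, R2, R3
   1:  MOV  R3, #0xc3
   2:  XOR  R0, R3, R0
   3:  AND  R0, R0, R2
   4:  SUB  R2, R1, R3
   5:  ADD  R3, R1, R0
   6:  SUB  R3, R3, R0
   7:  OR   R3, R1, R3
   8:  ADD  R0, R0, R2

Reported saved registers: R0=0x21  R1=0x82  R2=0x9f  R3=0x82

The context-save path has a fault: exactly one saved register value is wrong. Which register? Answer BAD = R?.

after  0: R0=0x6a R1=0x82 R2=0x75 R3=0x14  N=0 Z=0
after  1: R0=0x6a R1=0x82 R2=0x75 R3=0xc3  N=0 Z=0
after  2: R0=0xa9 R1=0x82 R2=0x75 R3=0xc3  N=1 Z=0
after  3: R0=0x21 R1=0x82 R2=0x75 R3=0xc3  N=0 Z=0
after  4: R0=0x21 R1=0x82 R2=0xbf R3=0xc3  N=1 Z=0
after  5: R0=0x21 R1=0x82 R2=0xbf R3=0xa3  N=1 Z=0
after  6: R0=0x21 R1=0x82 R2=0xbf R3=0x82  N=1 Z=0
-- IRQ taken; context saved, return-PC = 7 --
mismatch: R2: reported 0x9f vs actual 0xbf

BAD = R2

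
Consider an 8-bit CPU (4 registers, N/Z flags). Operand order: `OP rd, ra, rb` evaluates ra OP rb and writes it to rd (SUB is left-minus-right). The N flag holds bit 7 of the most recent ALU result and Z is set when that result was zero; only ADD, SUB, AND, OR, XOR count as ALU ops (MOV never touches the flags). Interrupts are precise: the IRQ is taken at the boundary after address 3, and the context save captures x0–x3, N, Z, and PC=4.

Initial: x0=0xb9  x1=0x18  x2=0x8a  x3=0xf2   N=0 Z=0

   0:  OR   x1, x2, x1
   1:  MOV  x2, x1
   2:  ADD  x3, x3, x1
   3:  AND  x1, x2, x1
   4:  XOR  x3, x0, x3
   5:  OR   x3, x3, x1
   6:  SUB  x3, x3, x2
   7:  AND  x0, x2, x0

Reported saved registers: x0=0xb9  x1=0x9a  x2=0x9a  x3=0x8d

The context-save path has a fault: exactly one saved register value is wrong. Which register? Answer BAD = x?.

BAD = x3

after  0: x0=0xb9 x1=0x9a x2=0x8a x3=0xf2  N=1 Z=0
after  1: x0=0xb9 x1=0x9a x2=0x9a x3=0xf2  N=1 Z=0
after  2: x0=0xb9 x1=0x9a x2=0x9a x3=0x8c  N=1 Z=0
after  3: x0=0xb9 x1=0x9a x2=0x9a x3=0x8c  N=1 Z=0
-- IRQ taken; context saved, return-PC = 4 --
mismatch: x3: reported 0x8d vs actual 0x8c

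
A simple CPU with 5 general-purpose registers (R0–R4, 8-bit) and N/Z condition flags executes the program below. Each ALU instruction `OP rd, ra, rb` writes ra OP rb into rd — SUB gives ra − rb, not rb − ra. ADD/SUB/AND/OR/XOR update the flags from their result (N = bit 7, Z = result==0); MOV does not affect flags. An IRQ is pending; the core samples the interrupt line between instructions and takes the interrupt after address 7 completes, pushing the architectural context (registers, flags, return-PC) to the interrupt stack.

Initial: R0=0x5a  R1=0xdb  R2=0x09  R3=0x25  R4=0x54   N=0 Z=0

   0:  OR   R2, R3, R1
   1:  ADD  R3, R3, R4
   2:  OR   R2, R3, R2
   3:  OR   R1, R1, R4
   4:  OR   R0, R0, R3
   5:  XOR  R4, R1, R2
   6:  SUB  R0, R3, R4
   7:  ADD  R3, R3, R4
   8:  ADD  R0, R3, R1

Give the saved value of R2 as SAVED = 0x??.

SAVED = 0xff

after  0: R0=0x5a R1=0xdb R2=0xff R3=0x25 R4=0x54  N=1 Z=0
after  1: R0=0x5a R1=0xdb R2=0xff R3=0x79 R4=0x54  N=0 Z=0
after  2: R0=0x5a R1=0xdb R2=0xff R3=0x79 R4=0x54  N=1 Z=0
after  3: R0=0x5a R1=0xdf R2=0xff R3=0x79 R4=0x54  N=1 Z=0
after  4: R0=0x7b R1=0xdf R2=0xff R3=0x79 R4=0x54  N=0 Z=0
after  5: R0=0x7b R1=0xdf R2=0xff R3=0x79 R4=0x20  N=0 Z=0
after  6: R0=0x59 R1=0xdf R2=0xff R3=0x79 R4=0x20  N=0 Z=0
after  7: R0=0x59 R1=0xdf R2=0xff R3=0x99 R4=0x20  N=1 Z=0
-- IRQ taken; context saved, return-PC = 8 --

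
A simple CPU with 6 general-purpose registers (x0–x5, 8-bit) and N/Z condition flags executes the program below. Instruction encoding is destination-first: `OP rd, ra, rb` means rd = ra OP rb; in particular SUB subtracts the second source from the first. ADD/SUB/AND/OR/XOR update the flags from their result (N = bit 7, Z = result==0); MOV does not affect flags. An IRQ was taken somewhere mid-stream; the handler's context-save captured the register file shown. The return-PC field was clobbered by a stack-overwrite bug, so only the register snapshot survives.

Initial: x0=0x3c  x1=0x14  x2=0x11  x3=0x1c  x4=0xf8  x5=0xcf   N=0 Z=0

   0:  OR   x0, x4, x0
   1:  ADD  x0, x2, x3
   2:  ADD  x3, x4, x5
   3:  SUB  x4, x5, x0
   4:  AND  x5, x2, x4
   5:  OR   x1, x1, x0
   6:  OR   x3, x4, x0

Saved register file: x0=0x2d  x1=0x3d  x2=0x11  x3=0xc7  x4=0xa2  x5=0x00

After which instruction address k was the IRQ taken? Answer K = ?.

K = 5

after  0: x0=0xfc x1=0x14 x2=0x11 x3=0x1c x4=0xf8 x5=0xcf  N=1 Z=0
after  1: x0=0x2d x1=0x14 x2=0x11 x3=0x1c x4=0xf8 x5=0xcf  N=0 Z=0
after  2: x0=0x2d x1=0x14 x2=0x11 x3=0xc7 x4=0xf8 x5=0xcf  N=1 Z=0
after  3: x0=0x2d x1=0x14 x2=0x11 x3=0xc7 x4=0xa2 x5=0xcf  N=1 Z=0
after  4: x0=0x2d x1=0x14 x2=0x11 x3=0xc7 x4=0xa2 x5=0x00  N=0 Z=1
after  5: x0=0x2d x1=0x3d x2=0x11 x3=0xc7 x4=0xa2 x5=0x00  N=0 Z=0
-- IRQ taken; context saved, return-PC = 6 --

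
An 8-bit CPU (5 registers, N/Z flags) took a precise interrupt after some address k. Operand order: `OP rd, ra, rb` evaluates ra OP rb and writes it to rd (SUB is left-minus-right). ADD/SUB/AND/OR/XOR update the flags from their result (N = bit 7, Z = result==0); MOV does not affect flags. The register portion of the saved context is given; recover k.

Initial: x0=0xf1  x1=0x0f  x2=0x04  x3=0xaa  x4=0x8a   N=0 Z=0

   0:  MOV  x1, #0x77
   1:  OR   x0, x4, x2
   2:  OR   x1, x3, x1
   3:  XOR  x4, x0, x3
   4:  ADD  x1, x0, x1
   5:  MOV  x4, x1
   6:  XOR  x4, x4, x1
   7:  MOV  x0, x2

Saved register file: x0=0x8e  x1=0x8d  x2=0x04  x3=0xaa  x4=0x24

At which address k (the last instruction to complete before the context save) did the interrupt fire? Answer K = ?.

after  0: x0=0xf1 x1=0x77 x2=0x04 x3=0xaa x4=0x8a  N=0 Z=0
after  1: x0=0x8e x1=0x77 x2=0x04 x3=0xaa x4=0x8a  N=1 Z=0
after  2: x0=0x8e x1=0xff x2=0x04 x3=0xaa x4=0x8a  N=1 Z=0
after  3: x0=0x8e x1=0xff x2=0x04 x3=0xaa x4=0x24  N=0 Z=0
after  4: x0=0x8e x1=0x8d x2=0x04 x3=0xaa x4=0x24  N=1 Z=0
-- IRQ taken; context saved, return-PC = 5 --

K = 4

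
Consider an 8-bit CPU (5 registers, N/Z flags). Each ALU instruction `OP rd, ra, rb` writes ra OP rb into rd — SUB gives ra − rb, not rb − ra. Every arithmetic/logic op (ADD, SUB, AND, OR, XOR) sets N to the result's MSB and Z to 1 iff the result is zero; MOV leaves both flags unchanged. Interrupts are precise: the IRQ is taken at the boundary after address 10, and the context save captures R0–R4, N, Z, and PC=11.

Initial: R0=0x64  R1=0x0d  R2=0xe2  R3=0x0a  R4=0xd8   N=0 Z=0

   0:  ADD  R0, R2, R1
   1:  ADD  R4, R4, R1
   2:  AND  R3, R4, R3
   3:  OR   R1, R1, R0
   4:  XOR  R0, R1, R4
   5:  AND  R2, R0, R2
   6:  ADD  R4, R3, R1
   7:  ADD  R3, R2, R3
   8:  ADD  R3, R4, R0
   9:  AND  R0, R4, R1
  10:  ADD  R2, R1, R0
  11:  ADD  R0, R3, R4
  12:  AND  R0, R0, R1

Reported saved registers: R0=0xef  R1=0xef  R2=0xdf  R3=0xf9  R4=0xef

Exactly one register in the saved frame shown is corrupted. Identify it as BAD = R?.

after  0: R0=0xef R1=0x0d R2=0xe2 R3=0x0a R4=0xd8  N=1 Z=0
after  1: R0=0xef R1=0x0d R2=0xe2 R3=0x0a R4=0xe5  N=1 Z=0
after  2: R0=0xef R1=0x0d R2=0xe2 R3=0x00 R4=0xe5  N=0 Z=1
after  3: R0=0xef R1=0xef R2=0xe2 R3=0x00 R4=0xe5  N=1 Z=0
after  4: R0=0x0a R1=0xef R2=0xe2 R3=0x00 R4=0xe5  N=0 Z=0
after  5: R0=0x0a R1=0xef R2=0x02 R3=0x00 R4=0xe5  N=0 Z=0
after  6: R0=0x0a R1=0xef R2=0x02 R3=0x00 R4=0xef  N=1 Z=0
after  7: R0=0x0a R1=0xef R2=0x02 R3=0x02 R4=0xef  N=0 Z=0
after  8: R0=0x0a R1=0xef R2=0x02 R3=0xf9 R4=0xef  N=1 Z=0
after  9: R0=0xef R1=0xef R2=0x02 R3=0xf9 R4=0xef  N=1 Z=0
after 10: R0=0xef R1=0xef R2=0xde R3=0xf9 R4=0xef  N=1 Z=0
-- IRQ taken; context saved, return-PC = 11 --
mismatch: R2: reported 0xdf vs actual 0xde

BAD = R2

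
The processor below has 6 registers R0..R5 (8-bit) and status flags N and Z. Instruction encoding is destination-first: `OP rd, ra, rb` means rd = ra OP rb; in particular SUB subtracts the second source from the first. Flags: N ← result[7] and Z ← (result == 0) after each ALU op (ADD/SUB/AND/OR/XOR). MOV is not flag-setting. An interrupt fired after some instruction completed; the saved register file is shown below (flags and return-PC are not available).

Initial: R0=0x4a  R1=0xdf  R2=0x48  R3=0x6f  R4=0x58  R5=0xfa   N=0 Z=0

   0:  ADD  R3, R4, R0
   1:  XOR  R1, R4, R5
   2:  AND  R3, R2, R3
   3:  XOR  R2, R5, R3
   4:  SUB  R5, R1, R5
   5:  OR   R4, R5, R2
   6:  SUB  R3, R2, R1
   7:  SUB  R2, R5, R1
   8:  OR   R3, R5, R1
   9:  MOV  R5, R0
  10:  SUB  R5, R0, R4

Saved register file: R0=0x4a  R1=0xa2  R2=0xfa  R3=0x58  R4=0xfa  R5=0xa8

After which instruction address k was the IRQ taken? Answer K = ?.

after  0: R0=0x4a R1=0xdf R2=0x48 R3=0xa2 R4=0x58 R5=0xfa  N=1 Z=0
after  1: R0=0x4a R1=0xa2 R2=0x48 R3=0xa2 R4=0x58 R5=0xfa  N=1 Z=0
after  2: R0=0x4a R1=0xa2 R2=0x48 R3=0x00 R4=0x58 R5=0xfa  N=0 Z=1
after  3: R0=0x4a R1=0xa2 R2=0xfa R3=0x00 R4=0x58 R5=0xfa  N=1 Z=0
after  4: R0=0x4a R1=0xa2 R2=0xfa R3=0x00 R4=0x58 R5=0xa8  N=1 Z=0
after  5: R0=0x4a R1=0xa2 R2=0xfa R3=0x00 R4=0xfa R5=0xa8  N=1 Z=0
after  6: R0=0x4a R1=0xa2 R2=0xfa R3=0x58 R4=0xfa R5=0xa8  N=0 Z=0
-- IRQ taken; context saved, return-PC = 7 --

K = 6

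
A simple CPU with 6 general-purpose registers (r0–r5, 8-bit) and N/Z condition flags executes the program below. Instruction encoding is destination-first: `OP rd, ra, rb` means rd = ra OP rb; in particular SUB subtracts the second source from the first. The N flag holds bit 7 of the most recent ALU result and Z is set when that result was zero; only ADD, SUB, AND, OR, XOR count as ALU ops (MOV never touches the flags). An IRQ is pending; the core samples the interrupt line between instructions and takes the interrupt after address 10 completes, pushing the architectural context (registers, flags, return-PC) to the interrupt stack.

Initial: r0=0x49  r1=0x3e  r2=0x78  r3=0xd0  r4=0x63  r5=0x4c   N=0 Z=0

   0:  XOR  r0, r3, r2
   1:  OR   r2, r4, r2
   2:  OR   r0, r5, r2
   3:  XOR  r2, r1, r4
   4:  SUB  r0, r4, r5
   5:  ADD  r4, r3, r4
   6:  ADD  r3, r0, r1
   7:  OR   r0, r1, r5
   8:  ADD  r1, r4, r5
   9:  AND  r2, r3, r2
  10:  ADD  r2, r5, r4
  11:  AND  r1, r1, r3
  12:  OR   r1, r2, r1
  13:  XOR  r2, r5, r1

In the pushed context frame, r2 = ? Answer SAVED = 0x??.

after  0: r0=0xa8 r1=0x3e r2=0x78 r3=0xd0 r4=0x63 r5=0x4c  N=1 Z=0
after  1: r0=0xa8 r1=0x3e r2=0x7b r3=0xd0 r4=0x63 r5=0x4c  N=0 Z=0
after  2: r0=0x7f r1=0x3e r2=0x7b r3=0xd0 r4=0x63 r5=0x4c  N=0 Z=0
after  3: r0=0x7f r1=0x3e r2=0x5d r3=0xd0 r4=0x63 r5=0x4c  N=0 Z=0
after  4: r0=0x17 r1=0x3e r2=0x5d r3=0xd0 r4=0x63 r5=0x4c  N=0 Z=0
after  5: r0=0x17 r1=0x3e r2=0x5d r3=0xd0 r4=0x33 r5=0x4c  N=0 Z=0
after  6: r0=0x17 r1=0x3e r2=0x5d r3=0x55 r4=0x33 r5=0x4c  N=0 Z=0
after  7: r0=0x7e r1=0x3e r2=0x5d r3=0x55 r4=0x33 r5=0x4c  N=0 Z=0
after  8: r0=0x7e r1=0x7f r2=0x5d r3=0x55 r4=0x33 r5=0x4c  N=0 Z=0
after  9: r0=0x7e r1=0x7f r2=0x55 r3=0x55 r4=0x33 r5=0x4c  N=0 Z=0
after 10: r0=0x7e r1=0x7f r2=0x7f r3=0x55 r4=0x33 r5=0x4c  N=0 Z=0
-- IRQ taken; context saved, return-PC = 11 --

SAVED = 0x7f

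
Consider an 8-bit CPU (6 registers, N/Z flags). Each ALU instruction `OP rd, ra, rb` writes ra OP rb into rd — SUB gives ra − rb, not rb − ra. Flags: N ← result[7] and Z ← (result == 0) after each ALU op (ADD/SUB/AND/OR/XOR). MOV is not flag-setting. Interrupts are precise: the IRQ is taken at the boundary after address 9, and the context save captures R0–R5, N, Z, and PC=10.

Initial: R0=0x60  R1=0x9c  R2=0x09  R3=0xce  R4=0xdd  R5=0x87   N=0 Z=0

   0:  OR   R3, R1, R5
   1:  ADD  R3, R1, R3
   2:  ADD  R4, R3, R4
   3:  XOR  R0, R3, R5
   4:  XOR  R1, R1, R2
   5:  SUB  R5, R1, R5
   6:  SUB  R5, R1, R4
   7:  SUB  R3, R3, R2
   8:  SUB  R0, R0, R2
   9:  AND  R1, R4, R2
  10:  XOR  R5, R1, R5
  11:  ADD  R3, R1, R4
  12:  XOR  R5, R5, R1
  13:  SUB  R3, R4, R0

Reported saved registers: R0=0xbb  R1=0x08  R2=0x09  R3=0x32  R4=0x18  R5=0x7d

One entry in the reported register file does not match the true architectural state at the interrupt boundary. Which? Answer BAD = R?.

after  0: R0=0x60 R1=0x9c R2=0x09 R3=0x9f R4=0xdd R5=0x87  N=1 Z=0
after  1: R0=0x60 R1=0x9c R2=0x09 R3=0x3b R4=0xdd R5=0x87  N=0 Z=0
after  2: R0=0x60 R1=0x9c R2=0x09 R3=0x3b R4=0x18 R5=0x87  N=0 Z=0
after  3: R0=0xbc R1=0x9c R2=0x09 R3=0x3b R4=0x18 R5=0x87  N=1 Z=0
after  4: R0=0xbc R1=0x95 R2=0x09 R3=0x3b R4=0x18 R5=0x87  N=1 Z=0
after  5: R0=0xbc R1=0x95 R2=0x09 R3=0x3b R4=0x18 R5=0x0e  N=0 Z=0
after  6: R0=0xbc R1=0x95 R2=0x09 R3=0x3b R4=0x18 R5=0x7d  N=0 Z=0
after  7: R0=0xbc R1=0x95 R2=0x09 R3=0x32 R4=0x18 R5=0x7d  N=0 Z=0
after  8: R0=0xb3 R1=0x95 R2=0x09 R3=0x32 R4=0x18 R5=0x7d  N=1 Z=0
after  9: R0=0xb3 R1=0x08 R2=0x09 R3=0x32 R4=0x18 R5=0x7d  N=0 Z=0
-- IRQ taken; context saved, return-PC = 10 --
mismatch: R0: reported 0xbb vs actual 0xb3

BAD = R0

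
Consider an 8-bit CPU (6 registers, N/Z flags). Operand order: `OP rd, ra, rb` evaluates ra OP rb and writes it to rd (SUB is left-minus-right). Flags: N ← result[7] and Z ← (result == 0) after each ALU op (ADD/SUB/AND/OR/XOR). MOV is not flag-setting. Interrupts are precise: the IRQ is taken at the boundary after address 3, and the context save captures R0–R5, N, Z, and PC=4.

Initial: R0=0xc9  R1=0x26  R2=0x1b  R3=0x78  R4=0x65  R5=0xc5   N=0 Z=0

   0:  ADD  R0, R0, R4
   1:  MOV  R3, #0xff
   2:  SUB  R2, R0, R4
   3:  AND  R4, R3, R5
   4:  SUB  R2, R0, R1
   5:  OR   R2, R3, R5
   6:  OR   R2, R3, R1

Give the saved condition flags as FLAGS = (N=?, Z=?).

FLAGS = (N=1, Z=0)

after  0: R0=0x2e R1=0x26 R2=0x1b R3=0x78 R4=0x65 R5=0xc5  N=0 Z=0
after  1: R0=0x2e R1=0x26 R2=0x1b R3=0xff R4=0x65 R5=0xc5  N=0 Z=0
after  2: R0=0x2e R1=0x26 R2=0xc9 R3=0xff R4=0x65 R5=0xc5  N=1 Z=0
after  3: R0=0x2e R1=0x26 R2=0xc9 R3=0xff R4=0xc5 R5=0xc5  N=1 Z=0
-- IRQ taken; context saved, return-PC = 4 --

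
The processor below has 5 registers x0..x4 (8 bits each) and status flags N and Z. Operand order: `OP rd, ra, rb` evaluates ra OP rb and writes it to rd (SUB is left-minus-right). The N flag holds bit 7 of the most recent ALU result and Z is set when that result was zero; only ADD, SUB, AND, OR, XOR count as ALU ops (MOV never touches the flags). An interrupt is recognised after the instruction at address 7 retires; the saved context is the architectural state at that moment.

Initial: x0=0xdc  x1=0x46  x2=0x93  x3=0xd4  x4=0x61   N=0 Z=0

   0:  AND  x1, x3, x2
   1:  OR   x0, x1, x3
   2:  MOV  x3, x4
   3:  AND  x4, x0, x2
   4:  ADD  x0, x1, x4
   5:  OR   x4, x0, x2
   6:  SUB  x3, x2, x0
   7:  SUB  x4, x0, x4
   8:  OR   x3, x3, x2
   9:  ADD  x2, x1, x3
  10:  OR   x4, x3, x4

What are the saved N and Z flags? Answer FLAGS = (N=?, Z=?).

FLAGS = (N=0, Z=0)

after  0: x0=0xdc x1=0x90 x2=0x93 x3=0xd4 x4=0x61  N=1 Z=0
after  1: x0=0xd4 x1=0x90 x2=0x93 x3=0xd4 x4=0x61  N=1 Z=0
after  2: x0=0xd4 x1=0x90 x2=0x93 x3=0x61 x4=0x61  N=1 Z=0
after  3: x0=0xd4 x1=0x90 x2=0x93 x3=0x61 x4=0x90  N=1 Z=0
after  4: x0=0x20 x1=0x90 x2=0x93 x3=0x61 x4=0x90  N=0 Z=0
after  5: x0=0x20 x1=0x90 x2=0x93 x3=0x61 x4=0xb3  N=1 Z=0
after  6: x0=0x20 x1=0x90 x2=0x93 x3=0x73 x4=0xb3  N=0 Z=0
after  7: x0=0x20 x1=0x90 x2=0x93 x3=0x73 x4=0x6d  N=0 Z=0
-- IRQ taken; context saved, return-PC = 8 --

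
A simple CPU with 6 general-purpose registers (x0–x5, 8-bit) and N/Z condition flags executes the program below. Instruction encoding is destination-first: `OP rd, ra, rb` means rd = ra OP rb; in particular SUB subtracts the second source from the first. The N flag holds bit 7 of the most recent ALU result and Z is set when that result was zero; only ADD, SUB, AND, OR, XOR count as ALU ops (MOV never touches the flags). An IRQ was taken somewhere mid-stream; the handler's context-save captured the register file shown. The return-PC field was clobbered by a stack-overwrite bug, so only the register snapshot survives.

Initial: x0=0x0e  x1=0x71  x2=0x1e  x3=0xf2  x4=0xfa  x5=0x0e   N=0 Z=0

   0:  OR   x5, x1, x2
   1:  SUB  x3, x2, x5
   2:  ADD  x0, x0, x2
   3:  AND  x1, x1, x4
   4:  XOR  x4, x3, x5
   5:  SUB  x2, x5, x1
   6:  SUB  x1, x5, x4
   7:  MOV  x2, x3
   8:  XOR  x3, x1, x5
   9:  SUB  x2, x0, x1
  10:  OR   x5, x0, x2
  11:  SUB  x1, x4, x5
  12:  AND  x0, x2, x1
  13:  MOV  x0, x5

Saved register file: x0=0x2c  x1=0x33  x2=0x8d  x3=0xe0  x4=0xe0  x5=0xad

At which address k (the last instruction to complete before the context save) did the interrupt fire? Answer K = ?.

after  0: x0=0x0e x1=0x71 x2=0x1e x3=0xf2 x4=0xfa x5=0x7f  N=0 Z=0
after  1: x0=0x0e x1=0x71 x2=0x1e x3=0x9f x4=0xfa x5=0x7f  N=1 Z=0
after  2: x0=0x2c x1=0x71 x2=0x1e x3=0x9f x4=0xfa x5=0x7f  N=0 Z=0
after  3: x0=0x2c x1=0x70 x2=0x1e x3=0x9f x4=0xfa x5=0x7f  N=0 Z=0
after  4: x0=0x2c x1=0x70 x2=0x1e x3=0x9f x4=0xe0 x5=0x7f  N=1 Z=0
after  5: x0=0x2c x1=0x70 x2=0x0f x3=0x9f x4=0xe0 x5=0x7f  N=0 Z=0
after  6: x0=0x2c x1=0x9f x2=0x0f x3=0x9f x4=0xe0 x5=0x7f  N=1 Z=0
after  7: x0=0x2c x1=0x9f x2=0x9f x3=0x9f x4=0xe0 x5=0x7f  N=1 Z=0
after  8: x0=0x2c x1=0x9f x2=0x9f x3=0xe0 x4=0xe0 x5=0x7f  N=1 Z=0
after  9: x0=0x2c x1=0x9f x2=0x8d x3=0xe0 x4=0xe0 x5=0x7f  N=1 Z=0
after 10: x0=0x2c x1=0x9f x2=0x8d x3=0xe0 x4=0xe0 x5=0xad  N=1 Z=0
after 11: x0=0x2c x1=0x33 x2=0x8d x3=0xe0 x4=0xe0 x5=0xad  N=0 Z=0
-- IRQ taken; context saved, return-PC = 12 --

K = 11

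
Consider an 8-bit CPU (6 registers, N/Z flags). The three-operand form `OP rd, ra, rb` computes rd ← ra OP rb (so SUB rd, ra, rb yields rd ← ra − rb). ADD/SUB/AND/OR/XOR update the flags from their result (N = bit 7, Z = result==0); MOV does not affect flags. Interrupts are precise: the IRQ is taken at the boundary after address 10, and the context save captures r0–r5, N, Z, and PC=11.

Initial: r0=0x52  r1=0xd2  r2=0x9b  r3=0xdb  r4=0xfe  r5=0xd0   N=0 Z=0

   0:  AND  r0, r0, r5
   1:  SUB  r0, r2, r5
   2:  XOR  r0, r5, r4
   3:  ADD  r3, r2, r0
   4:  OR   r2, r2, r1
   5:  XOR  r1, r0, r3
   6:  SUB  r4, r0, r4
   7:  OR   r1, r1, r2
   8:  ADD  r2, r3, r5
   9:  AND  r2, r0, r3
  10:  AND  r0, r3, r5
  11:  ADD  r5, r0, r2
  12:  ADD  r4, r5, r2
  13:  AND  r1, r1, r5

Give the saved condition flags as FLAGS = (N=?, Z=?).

after  0: r0=0x50 r1=0xd2 r2=0x9b r3=0xdb r4=0xfe r5=0xd0  N=0 Z=0
after  1: r0=0xcb r1=0xd2 r2=0x9b r3=0xdb r4=0xfe r5=0xd0  N=1 Z=0
after  2: r0=0x2e r1=0xd2 r2=0x9b r3=0xdb r4=0xfe r5=0xd0  N=0 Z=0
after  3: r0=0x2e r1=0xd2 r2=0x9b r3=0xc9 r4=0xfe r5=0xd0  N=1 Z=0
after  4: r0=0x2e r1=0xd2 r2=0xdb r3=0xc9 r4=0xfe r5=0xd0  N=1 Z=0
after  5: r0=0x2e r1=0xe7 r2=0xdb r3=0xc9 r4=0xfe r5=0xd0  N=1 Z=0
after  6: r0=0x2e r1=0xe7 r2=0xdb r3=0xc9 r4=0x30 r5=0xd0  N=0 Z=0
after  7: r0=0x2e r1=0xff r2=0xdb r3=0xc9 r4=0x30 r5=0xd0  N=1 Z=0
after  8: r0=0x2e r1=0xff r2=0x99 r3=0xc9 r4=0x30 r5=0xd0  N=1 Z=0
after  9: r0=0x2e r1=0xff r2=0x08 r3=0xc9 r4=0x30 r5=0xd0  N=0 Z=0
after 10: r0=0xc0 r1=0xff r2=0x08 r3=0xc9 r4=0x30 r5=0xd0  N=1 Z=0
-- IRQ taken; context saved, return-PC = 11 --

FLAGS = (N=1, Z=0)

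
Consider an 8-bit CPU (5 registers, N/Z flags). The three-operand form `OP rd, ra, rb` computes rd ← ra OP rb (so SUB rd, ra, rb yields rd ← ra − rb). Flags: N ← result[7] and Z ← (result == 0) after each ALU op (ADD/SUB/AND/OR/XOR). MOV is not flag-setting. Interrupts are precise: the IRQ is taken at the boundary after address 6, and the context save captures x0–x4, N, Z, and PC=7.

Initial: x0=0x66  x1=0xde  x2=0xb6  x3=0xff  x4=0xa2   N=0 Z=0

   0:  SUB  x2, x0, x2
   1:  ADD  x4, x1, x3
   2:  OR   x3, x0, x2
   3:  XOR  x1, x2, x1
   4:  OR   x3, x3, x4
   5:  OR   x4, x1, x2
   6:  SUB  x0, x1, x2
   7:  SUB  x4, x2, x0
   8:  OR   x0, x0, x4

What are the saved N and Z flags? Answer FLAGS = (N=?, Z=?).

after  0: x0=0x66 x1=0xde x2=0xb0 x3=0xff x4=0xa2  N=1 Z=0
after  1: x0=0x66 x1=0xde x2=0xb0 x3=0xff x4=0xdd  N=1 Z=0
after  2: x0=0x66 x1=0xde x2=0xb0 x3=0xf6 x4=0xdd  N=1 Z=0
after  3: x0=0x66 x1=0x6e x2=0xb0 x3=0xf6 x4=0xdd  N=0 Z=0
after  4: x0=0x66 x1=0x6e x2=0xb0 x3=0xff x4=0xdd  N=1 Z=0
after  5: x0=0x66 x1=0x6e x2=0xb0 x3=0xff x4=0xfe  N=1 Z=0
after  6: x0=0xbe x1=0x6e x2=0xb0 x3=0xff x4=0xfe  N=1 Z=0
-- IRQ taken; context saved, return-PC = 7 --

FLAGS = (N=1, Z=0)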